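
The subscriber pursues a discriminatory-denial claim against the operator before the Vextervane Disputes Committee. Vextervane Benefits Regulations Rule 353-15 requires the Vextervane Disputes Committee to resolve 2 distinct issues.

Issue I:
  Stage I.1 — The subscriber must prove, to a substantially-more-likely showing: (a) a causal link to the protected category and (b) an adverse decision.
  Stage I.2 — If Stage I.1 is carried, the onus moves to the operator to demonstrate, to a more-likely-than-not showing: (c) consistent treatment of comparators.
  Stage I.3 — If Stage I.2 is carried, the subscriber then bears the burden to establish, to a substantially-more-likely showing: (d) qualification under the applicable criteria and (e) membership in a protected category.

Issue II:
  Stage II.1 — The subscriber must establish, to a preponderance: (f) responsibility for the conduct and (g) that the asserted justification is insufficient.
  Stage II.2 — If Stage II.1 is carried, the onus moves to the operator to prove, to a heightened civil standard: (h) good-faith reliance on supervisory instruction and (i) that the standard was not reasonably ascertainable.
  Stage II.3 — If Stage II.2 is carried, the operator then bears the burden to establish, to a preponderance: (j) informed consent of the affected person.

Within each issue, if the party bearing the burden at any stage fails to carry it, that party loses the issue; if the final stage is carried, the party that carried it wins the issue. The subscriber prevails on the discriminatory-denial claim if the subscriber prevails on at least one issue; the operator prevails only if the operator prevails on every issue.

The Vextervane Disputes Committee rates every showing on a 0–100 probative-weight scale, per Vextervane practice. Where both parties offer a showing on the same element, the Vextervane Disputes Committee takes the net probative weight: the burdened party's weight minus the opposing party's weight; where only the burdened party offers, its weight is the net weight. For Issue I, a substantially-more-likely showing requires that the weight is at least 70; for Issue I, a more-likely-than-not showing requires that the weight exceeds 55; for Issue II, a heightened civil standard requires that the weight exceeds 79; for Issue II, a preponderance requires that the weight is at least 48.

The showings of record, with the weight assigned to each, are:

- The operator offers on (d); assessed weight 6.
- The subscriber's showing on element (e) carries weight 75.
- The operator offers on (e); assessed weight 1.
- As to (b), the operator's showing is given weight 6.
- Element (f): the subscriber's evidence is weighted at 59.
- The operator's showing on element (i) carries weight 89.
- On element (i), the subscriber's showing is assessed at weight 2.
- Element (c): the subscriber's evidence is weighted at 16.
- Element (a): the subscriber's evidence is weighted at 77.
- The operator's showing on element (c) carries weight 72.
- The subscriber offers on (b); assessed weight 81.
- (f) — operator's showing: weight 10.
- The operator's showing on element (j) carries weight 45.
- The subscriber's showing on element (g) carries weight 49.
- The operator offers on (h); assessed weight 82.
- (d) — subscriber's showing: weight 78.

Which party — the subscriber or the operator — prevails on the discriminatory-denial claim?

— Issue I —
At Stage I.1 the subscriber must meet a substantially-more-likely showing (weight is at least 70): on (a) the weight is 77, which does reach 70, so (a) meets the standard; on (b) the weight is 81 less the opposing 6 gives net 75, which does reach 70, so (b) meets the standard.
  Stage I.1 is satisfied; the onus moves to the operator.
At Stage I.2 the operator must meet a more-likely-than-not showing (weight exceeds 55): on (c) the weight is 72 less the opposing 16 gives net 56, which does exceed 55, so (c) meets the standard.
  Stage I.2 is satisfied; the onus moves to the subscriber.
At Stage I.3 the subscriber must meet a substantially-more-likely showing (weight is at least 70): on (d) the weight is 78 less the opposing 6 gives net 72, ≥ 70, so (d) meets the standard; on (e) the weight is 75 less the opposing 1 gives net 74, which does reach 70, so (e) meets the standard.
  The subscriber carries the last stage.
All stages carried — the subscriber prevails on this issue.
— Issue II —
At Stage II.1 the subscriber must meet a preponderance (weight is at least 48): on (f) the weight is 59 less the opposing 10 gives net 49, ≥ 48, so (f) meets the standard; on (g) the weight is 49, which does reach 48, so (g) meets the standard.
  All elements met. The burden passes to the operator.
At Stage II.2 the operator must meet a heightened civil standard (weight exceeds 79): on (h) the weight is 82, > 79, so (h) meets the standard; on (i) the weight is 89 less the opposing 2 gives net 87, which does exceed 79, so (i) meets the standard.
  Stage II.2 is satisfied; the operator continues to bear the burden.
At Stage II.3 the operator must meet a preponderance (weight is at least 48): on (j) the weight is 45, < 48, so (j) does not meet the standard.
  Stage II.3 not carried; the operator fails its burden.
So the subscriber prevails on this issue.
Per-issue: Issue I → subscriber; Issue II → subscriber. The subscriber must prevail on at least one issue; overall, the subscriber prevails.

subscriber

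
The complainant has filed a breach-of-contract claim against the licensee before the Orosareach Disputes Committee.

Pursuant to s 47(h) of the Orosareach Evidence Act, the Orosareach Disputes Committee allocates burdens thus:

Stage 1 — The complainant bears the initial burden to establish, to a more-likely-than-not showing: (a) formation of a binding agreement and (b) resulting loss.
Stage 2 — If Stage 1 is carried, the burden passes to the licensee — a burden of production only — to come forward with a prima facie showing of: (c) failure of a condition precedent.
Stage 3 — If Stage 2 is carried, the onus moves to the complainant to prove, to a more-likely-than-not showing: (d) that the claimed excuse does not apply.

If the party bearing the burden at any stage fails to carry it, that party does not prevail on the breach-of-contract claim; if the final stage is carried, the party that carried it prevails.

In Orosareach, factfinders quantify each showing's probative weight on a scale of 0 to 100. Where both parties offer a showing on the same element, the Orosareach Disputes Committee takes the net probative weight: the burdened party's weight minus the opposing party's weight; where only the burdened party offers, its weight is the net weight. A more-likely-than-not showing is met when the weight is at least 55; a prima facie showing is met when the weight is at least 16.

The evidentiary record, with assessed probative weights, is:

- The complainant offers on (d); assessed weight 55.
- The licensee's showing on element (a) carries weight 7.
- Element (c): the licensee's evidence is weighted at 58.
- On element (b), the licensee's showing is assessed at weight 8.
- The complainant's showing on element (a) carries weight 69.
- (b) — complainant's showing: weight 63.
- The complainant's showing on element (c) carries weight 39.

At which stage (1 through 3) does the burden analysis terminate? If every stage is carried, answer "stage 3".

stage 3

Stage 1 — burden on complainant; standard: a more-likely-than-not showing (weight is at least 55).
    (a): 69 − 7 = 62 ≥ 55 [met]
    (b): 63 − 8 = 55 ≥ 55 [met]
  Stage 1 carried; the burden shifts to the licensee.
Stage 2 — burden on licensee; standard: a prima facie showing (weight is at least 16).
    (c): 58 − 39 = 19 ≥ 16 [met]
  The licensee carries Stage 2; the complainant now bears the burden.
Stage 3 — burden on complainant; standard: a more-likely-than-not showing (weight is at least 55).
    (d): 55 ≥ 55 [met]
  The complainant carries the last stage.
All stages carried — the complainant prevails.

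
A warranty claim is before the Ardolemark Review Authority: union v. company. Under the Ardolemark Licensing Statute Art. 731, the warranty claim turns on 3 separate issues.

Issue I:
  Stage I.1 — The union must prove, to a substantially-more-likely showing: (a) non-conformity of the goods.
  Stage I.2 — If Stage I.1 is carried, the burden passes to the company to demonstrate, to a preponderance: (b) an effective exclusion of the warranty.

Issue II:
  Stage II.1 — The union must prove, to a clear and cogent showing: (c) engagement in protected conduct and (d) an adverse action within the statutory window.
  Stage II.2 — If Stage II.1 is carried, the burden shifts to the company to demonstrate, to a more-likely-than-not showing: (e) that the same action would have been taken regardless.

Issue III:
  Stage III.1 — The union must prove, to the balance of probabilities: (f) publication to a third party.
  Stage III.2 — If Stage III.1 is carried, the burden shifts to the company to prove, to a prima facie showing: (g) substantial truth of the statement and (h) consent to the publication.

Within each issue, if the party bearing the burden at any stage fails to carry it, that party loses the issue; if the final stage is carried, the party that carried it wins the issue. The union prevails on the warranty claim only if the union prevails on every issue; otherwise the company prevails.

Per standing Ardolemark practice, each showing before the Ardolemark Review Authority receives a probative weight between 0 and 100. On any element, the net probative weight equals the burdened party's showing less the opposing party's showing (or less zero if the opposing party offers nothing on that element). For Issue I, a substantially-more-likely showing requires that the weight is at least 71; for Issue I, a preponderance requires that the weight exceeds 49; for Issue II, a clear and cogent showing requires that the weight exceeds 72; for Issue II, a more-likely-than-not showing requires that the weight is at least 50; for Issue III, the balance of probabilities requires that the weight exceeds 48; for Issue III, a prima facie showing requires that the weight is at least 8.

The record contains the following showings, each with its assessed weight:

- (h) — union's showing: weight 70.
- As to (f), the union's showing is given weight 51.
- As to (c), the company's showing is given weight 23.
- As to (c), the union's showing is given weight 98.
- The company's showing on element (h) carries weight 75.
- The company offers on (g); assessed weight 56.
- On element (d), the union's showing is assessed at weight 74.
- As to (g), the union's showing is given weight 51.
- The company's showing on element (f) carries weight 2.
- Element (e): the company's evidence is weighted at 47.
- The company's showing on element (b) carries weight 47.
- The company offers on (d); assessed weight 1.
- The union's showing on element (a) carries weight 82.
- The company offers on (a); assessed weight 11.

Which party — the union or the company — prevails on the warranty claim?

— Issue I —
Stage I.1 (union, a substantially-more-likely showing, weight is at least 71): (a) net 82−11=71 ≥ 71 — meets.
  Stage I.1 carried; the burden shifts to the company.
Stage I.2 (company, a preponderance, weight exceeds 49): (b) 47 ≤ 49 — fails.
  Stage I.2 not carried; the company fails its burden.
The union prevails on this issue.
— Issue II —
Stage II.1 (union, a clear and cogent showing, weight exceeds 72): (c) net 98−23=75 > 72 — meets; (d) net 74−1=73 > 72 — meets.
  Stage II.1 carried; the burden shifts to the company.
Stage II.2 (company, a more-likely-than-not showing, weight is at least 50): (e) 47 < 50 — fails.
  The company does not carry Stage II.2.
So the union prevails on this issue.
— Issue III —
Stage III.1 (union, the balance of probabilities, weight exceeds 48): (f) net 51−2=49 > 48 — meets.
  All elements met. The burden passes to the company.
Stage III.2 (company, a prima facie showing, weight is at least 8): (g) net 56−51=5 < 8 — fails; (h) net 75−70=5 < 8 — fails.
  The company does not carry Stage III.2.
The union prevails on this issue.
Per-issue: Issue I → union; Issue II → union; Issue III → union. The union must prevail on every issue; overall, the union prevails.

union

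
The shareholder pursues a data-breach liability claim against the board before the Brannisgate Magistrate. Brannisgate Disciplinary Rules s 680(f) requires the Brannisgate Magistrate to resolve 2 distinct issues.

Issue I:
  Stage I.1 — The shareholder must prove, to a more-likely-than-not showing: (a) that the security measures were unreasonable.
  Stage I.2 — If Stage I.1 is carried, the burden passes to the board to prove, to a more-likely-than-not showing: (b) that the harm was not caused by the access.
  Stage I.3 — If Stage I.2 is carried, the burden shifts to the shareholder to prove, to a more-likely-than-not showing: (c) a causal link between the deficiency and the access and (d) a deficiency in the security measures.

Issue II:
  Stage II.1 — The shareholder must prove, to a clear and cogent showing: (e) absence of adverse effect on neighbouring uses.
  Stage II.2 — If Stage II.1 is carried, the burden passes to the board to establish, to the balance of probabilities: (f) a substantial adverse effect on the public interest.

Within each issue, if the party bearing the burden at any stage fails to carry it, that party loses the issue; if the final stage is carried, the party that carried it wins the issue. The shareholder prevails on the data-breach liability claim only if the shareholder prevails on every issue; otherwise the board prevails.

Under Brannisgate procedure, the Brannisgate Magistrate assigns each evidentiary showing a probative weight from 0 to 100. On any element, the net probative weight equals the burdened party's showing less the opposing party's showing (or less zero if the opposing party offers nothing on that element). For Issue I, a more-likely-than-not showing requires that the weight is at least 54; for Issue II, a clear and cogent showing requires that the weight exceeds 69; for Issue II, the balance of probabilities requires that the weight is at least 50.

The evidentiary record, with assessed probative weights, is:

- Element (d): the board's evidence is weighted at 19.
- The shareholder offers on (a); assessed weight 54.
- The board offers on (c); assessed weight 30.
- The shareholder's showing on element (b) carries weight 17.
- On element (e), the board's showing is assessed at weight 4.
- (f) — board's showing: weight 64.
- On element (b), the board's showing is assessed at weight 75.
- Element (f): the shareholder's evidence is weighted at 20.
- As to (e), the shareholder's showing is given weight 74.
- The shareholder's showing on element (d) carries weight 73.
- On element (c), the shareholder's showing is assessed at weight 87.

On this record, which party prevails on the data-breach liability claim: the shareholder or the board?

— Issue I —
At Stage I.1 the shareholder must meet a more-likely-than-not showing (weight is at least 54): on (a) the weight is 54, which does reach 54, so (a) meets the standard.
  Stage I.1 carried; the burden shifts to the board.
At Stage I.2 the board must meet a more-likely-than-not showing (weight is at least 54): on (b) the weight is 75 less the opposing 17 gives net 58, which does reach 54, so (b) meets the standard.
  Stage I.2 carried; the burden shifts to the shareholder.
At Stage I.3 the shareholder must meet a more-likely-than-not showing (weight is at least 54): on (c) the weight is 87 less the opposing 30 gives net 57, ≥ 54, so (c) meets the standard; on (d) the weight is 73 less the opposing 19 gives net 54, which does reach 54, so (d) meets the standard.
  Stage I.3 carried; the final stage is satisfied.
With every stage satisfied, the shareholder prevails on this issue.
— Issue II —
At Stage II.1 the shareholder must meet a clear and cogent showing (weight exceeds 69): on (e) the weight is 74 less the opposing 4 gives net 70, which does exceed 69, so (e) meets the standard.
  All elements met. The burden passes to the board.
At Stage II.2 the board must meet the balance of probabilities (weight is at least 50): on (f) the weight is 64 less the opposing 20 gives net 44, which does not reach 50, so (f) does not meet the standard.
  Not every element is met, so the board fails to carry Stage II.2.
The analysis ends at Stage II.2; the shareholder prevails on this issue.
Per-issue: Issue I → shareholder; Issue II → shareholder. The shareholder must prevail on every issue; overall, the shareholder prevails.

shareholder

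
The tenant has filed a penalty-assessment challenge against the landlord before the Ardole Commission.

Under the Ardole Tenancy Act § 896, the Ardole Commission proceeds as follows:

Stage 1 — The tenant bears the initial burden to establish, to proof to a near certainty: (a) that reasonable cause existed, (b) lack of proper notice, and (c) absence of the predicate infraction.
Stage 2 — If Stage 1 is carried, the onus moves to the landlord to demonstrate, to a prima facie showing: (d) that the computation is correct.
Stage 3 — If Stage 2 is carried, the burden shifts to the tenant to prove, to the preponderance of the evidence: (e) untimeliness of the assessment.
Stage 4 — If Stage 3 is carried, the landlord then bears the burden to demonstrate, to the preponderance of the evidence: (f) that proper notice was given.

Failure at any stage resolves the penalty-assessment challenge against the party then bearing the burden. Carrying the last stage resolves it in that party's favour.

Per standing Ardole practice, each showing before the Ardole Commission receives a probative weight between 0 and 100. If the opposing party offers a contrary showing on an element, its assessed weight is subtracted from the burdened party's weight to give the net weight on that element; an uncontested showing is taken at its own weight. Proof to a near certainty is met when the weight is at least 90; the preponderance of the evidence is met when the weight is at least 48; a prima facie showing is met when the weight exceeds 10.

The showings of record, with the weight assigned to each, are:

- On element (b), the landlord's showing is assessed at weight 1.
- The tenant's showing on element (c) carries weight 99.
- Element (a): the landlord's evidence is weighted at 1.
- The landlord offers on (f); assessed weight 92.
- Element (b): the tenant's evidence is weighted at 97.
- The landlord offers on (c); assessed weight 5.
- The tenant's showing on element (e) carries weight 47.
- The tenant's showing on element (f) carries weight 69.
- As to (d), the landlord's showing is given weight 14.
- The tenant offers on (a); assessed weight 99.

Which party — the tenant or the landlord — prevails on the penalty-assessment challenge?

landlord

Stage 1 (tenant, proof to a near certainty, weight is at least 90): (a) net 99−1=98 ≥ 90 — meets; (b) net 97−1=96 ≥ 90 — meets; (c) net 99−5=94 ≥ 90 — meets.
  All elements met. The burden passes to the landlord.
Stage 2 (landlord, a prima facie showing, weight exceeds 10): (d) 14 > 10 — meets.
  All elements met. The burden passes to the tenant.
Stage 3 (tenant, the preponderance of the evidence, weight is at least 48): (e) 47 < 48 — fails.
  Stage 3 not carried; the tenant fails its burden.
The analysis ends at Stage 3; the landlord prevails.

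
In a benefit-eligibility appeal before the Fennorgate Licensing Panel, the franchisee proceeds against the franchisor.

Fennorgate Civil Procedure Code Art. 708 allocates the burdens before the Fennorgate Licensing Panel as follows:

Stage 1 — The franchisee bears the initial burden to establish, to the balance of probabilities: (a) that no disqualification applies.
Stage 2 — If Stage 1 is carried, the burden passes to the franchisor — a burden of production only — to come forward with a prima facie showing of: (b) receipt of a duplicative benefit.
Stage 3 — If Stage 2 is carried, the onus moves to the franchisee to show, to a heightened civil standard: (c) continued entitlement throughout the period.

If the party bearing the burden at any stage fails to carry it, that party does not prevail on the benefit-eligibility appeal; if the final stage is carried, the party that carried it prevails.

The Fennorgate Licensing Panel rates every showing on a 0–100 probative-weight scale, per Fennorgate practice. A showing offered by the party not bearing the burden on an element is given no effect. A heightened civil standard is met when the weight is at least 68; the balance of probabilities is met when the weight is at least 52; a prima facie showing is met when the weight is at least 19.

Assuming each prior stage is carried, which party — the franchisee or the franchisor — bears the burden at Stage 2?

franchisor

Stage 2's rule assigns the burden to the franchisor (to a prima facie showing).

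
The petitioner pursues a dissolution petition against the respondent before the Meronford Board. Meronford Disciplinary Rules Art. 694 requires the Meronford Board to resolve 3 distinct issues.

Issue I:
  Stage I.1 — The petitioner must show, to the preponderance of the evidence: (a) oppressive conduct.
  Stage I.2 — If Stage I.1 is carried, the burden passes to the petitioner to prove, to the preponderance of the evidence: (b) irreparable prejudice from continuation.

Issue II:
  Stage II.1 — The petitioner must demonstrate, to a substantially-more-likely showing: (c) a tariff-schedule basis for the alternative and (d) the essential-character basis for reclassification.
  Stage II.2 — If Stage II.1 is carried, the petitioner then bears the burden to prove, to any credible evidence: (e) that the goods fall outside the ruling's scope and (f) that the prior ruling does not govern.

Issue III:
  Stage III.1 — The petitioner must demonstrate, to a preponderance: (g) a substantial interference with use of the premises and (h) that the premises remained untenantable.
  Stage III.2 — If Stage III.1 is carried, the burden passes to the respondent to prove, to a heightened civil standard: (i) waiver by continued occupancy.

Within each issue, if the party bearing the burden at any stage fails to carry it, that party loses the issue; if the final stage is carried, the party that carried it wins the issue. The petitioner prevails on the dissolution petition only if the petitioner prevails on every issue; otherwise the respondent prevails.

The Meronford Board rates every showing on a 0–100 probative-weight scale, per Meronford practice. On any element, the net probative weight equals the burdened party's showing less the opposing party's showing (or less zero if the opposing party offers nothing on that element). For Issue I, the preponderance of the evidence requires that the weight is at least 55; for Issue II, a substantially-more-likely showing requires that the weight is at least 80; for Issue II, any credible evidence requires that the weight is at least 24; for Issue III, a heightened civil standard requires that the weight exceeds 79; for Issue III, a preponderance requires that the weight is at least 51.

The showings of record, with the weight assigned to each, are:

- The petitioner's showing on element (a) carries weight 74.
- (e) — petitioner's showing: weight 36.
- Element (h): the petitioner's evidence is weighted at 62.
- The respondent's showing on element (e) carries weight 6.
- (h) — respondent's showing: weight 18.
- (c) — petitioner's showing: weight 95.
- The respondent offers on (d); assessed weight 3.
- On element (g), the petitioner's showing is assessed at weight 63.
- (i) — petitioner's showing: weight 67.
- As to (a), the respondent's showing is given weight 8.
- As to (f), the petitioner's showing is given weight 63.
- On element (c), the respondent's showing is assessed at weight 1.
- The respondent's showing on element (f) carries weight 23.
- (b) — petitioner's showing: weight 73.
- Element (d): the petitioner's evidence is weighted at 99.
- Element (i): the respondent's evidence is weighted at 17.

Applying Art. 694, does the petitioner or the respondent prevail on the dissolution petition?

— Issue I —
Stage I.1 (petitioner, the preponderance of the evidence, weight is at least 55): (a) net 74−8=66 ≥ 55 — meets.
  Stage I.1 is satisfied; the petitioner continues to bear the burden.
Stage I.2 (petitioner, the preponderance of the evidence, weight is at least 55): (b) 73 ≥ 55 — meets.
  The petitioner carries the last stage.
Every stage carried; the petitioner prevails on this issue.
— Issue II —
At Stage II.1 the petitioner must meet a substantially-more-likely showing (weight is at least 80): on (c) the weight is 95 less the opposing 1 gives net 94, which does reach 80, so (c) meets the standard; on (d) the weight is 99 less the opposing 3 gives net 96, which does reach 80, so (d) meets the standard.
  Stage II.1 carried; the burden remains with the petitioner.
At Stage II.2 the petitioner must meet any credible evidence (weight is at least 24): on (e) the weight is 36 less the opposing 6 gives net 30, which does reach 24, so (e) meets the standard; on (f) the weight is 63 less the opposing 23 gives net 40, ≥ 24, so (f) meets the standard.
  All elements met at the final stage.
All stages carried — the petitioner prevails on this issue.
— Issue III —
Stage III.1 — burden on petitioner; standard: a preponderance (weight is at least 51).
    (g): 63 ≥ 51 [met]
    (h): 62 − 18 = 44 < 51 [not met]
  Stage III.1 not carried; the petitioner fails its burden.
The respondent prevails on this issue.
Per-issue: Issue I → petitioner; Issue II → petitioner; Issue III → respondent. The petitioner must prevail on every issue; overall, the respondent prevails.

respondent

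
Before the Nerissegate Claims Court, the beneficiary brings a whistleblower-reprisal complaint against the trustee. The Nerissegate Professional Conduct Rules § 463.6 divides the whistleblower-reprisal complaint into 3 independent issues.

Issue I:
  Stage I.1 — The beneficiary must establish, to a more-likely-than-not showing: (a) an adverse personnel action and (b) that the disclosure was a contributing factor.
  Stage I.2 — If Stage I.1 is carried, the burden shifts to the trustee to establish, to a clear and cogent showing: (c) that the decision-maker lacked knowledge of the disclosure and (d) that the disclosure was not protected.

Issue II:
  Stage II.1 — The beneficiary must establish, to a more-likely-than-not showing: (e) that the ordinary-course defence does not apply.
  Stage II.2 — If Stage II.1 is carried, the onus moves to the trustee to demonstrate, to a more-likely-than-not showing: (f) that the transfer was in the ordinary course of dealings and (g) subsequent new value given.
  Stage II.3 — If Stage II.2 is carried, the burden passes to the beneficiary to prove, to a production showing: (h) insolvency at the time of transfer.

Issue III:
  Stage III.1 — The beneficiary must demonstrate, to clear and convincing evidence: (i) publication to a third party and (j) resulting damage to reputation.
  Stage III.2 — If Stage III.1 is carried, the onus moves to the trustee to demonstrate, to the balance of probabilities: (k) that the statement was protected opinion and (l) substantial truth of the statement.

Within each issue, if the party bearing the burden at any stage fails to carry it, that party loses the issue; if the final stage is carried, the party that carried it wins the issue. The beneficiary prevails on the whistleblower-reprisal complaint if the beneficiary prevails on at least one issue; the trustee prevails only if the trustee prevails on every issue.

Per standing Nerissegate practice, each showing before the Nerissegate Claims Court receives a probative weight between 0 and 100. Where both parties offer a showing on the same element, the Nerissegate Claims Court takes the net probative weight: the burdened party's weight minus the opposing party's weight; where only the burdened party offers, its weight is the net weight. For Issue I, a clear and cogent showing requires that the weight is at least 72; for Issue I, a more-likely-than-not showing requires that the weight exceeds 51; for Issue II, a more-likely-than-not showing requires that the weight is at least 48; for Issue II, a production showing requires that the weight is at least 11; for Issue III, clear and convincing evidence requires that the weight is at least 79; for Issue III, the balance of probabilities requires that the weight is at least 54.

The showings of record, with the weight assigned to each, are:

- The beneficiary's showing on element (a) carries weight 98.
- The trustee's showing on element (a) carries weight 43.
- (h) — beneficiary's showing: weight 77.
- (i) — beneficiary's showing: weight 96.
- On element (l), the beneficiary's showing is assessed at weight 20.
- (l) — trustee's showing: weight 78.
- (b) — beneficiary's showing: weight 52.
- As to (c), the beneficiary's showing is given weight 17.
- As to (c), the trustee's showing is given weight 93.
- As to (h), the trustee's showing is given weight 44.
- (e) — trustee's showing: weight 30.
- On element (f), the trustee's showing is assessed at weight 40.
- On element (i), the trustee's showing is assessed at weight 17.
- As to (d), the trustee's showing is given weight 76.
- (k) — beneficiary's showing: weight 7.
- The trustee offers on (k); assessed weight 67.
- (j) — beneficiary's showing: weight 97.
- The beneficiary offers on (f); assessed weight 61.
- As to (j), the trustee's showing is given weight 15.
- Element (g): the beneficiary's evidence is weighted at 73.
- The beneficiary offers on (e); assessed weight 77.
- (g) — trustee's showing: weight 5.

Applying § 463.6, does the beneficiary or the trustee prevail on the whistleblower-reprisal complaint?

— Issue I —
Stage I.1 (beneficiary, a more-likely-than-not showing, weight exceeds 51): (a) net 98−43=55 > 51 — meets; (b) 52 > 51 — meets.
  The beneficiary carries Stage I.1; the trustee now bears the burden.
Stage I.2 (trustee, a clear and cogent showing, weight is at least 72): (c) net 93−17=76 ≥ 72 — meets; (d) 76 ≥ 72 — meets.
  All elements met at the final stage.
All stages carried — the trustee prevails on this issue.
— Issue II —
Stage II.1 — burden on beneficiary; standard: a more-likely-than-not showing (weight is at least 48).
    (e): 77 − 30 = 47 < 48 [not met]
  The beneficiary does not carry Stage II.1.
The analysis ends at Stage II.1; the trustee prevails on this issue.
— Issue III —
Stage III.1 — burden on beneficiary; standard: clear and convincing evidence (weight is at least 79).
    (i): 96 − 17 = 79 ≥ 79 [met]
    (j): 97 − 15 = 82 ≥ 79 [met]
  The beneficiary carries Stage III.1; the trustee now bears the burden.
Stage III.2 — burden on trustee; standard: the balance of probabilities (weight is at least 54).
    (k): 67 − 7 = 60 ≥ 54 [met]
    (l): 78 − 20 = 58 ≥ 54 [met]
  Stage III.2 carried; the final stage is satisfied.
Every stage carried; the trustee prevails on this issue.
Per-issue: Issue I → trustee; Issue II → trustee; Issue III → trustee. The beneficiary must prevail on at least one issue; overall, the trustee prevails.

trustee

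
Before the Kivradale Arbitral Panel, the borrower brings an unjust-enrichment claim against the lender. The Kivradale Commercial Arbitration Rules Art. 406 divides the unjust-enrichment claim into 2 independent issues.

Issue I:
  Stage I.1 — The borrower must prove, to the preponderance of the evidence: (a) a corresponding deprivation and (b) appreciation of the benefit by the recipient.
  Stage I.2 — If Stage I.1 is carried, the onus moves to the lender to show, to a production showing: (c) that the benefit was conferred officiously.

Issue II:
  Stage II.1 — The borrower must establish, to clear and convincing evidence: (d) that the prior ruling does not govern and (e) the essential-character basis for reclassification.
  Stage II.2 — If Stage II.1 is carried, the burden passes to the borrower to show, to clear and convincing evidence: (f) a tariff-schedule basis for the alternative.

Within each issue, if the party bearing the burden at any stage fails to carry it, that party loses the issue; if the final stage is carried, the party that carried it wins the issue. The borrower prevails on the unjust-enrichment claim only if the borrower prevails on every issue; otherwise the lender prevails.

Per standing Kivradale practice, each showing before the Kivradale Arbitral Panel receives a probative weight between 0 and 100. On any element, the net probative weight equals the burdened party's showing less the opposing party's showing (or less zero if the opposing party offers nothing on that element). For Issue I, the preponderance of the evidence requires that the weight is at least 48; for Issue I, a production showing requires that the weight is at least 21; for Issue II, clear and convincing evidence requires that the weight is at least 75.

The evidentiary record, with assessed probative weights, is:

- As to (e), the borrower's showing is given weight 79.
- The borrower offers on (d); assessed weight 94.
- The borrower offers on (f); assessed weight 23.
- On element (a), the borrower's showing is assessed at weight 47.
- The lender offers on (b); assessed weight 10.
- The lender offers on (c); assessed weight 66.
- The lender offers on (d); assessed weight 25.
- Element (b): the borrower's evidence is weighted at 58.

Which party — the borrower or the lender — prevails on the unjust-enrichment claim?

— Issue I —
At Stage I.1 the borrower must meet the preponderance of the evidence (weight is at least 48): on (a) the weight is 47, which does not reach 48, so (a) does not meet the standard; on (b) the weight is 58 less the opposing 10 gives net 48, ≥ 48, so (b) meets the standard.
  Stage I.1 not carried; the borrower fails its burden.
So the lender prevails on this issue.
— Issue II —
At Stage II.1 the borrower must meet clear and convincing evidence (weight is at least 75): on (d) the weight is 94 less the opposing 25 gives net 69, < 75, so (d) does not meet the standard; on (e) the weight is 79, ≥ 75, so (e) meets the standard.
  The borrower does not carry Stage II.1.
So the lender prevails on this issue.
Per-issue: Issue I → lender; Issue II → lender. The borrower must prevail on every issue; overall, the lender prevails.

lender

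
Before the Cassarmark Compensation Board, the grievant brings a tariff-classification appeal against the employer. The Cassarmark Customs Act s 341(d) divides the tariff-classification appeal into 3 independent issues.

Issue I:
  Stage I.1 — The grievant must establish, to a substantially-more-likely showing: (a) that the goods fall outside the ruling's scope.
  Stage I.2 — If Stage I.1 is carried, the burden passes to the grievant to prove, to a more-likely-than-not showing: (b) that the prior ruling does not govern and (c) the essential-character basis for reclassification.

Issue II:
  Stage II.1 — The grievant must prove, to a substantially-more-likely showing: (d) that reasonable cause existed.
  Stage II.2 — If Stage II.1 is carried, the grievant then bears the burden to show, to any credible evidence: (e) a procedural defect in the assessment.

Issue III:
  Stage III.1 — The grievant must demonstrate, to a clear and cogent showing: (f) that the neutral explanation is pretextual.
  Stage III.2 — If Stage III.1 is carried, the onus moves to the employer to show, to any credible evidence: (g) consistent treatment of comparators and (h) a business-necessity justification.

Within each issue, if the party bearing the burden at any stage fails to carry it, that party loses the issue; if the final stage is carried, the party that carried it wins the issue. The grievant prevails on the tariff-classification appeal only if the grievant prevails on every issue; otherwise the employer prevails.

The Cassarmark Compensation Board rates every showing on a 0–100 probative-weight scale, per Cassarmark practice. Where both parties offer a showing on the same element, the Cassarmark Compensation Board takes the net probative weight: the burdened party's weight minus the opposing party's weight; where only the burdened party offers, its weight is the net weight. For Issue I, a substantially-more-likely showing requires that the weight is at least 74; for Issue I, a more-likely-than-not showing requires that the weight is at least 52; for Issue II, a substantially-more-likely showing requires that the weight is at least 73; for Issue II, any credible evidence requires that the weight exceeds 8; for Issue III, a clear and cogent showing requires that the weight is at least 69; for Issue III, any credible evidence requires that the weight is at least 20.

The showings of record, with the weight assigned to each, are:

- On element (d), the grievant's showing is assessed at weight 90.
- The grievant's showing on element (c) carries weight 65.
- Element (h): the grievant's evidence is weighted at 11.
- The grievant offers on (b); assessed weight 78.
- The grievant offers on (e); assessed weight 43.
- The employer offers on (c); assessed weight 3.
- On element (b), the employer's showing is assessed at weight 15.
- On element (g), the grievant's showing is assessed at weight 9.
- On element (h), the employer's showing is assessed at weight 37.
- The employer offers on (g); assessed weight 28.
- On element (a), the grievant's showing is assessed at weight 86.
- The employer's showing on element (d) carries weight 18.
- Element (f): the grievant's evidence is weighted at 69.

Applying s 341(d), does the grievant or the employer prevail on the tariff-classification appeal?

employer

— Issue I —
Stage I.1 — burden on grievant; standard: a substantially-more-likely showing (weight is at least 74).
    (a): 86 ≥ 74 [met]
  Stage I.1 carried; the burden remains with the grievant.
Stage I.2 — burden on grievant; standard: a more-likely-than-not showing (weight is at least 52).
    (b): 78 − 15 = 63 ≥ 52 [met]
    (c): 65 − 3 = 62 ≥ 52 [met]
  The grievant carries the last stage.
With every stage satisfied, the grievant prevails on this issue.
— Issue II —
Stage II.1 — burden on grievant; standard: a substantially-more-likely showing (weight is at least 73).
    (d): 90 − 18 = 72 < 73 [not met]
  Not every element is met, so the grievant fails to carry Stage II.1.
The employer prevails on this issue.
— Issue III —
Stage III.1 (grievant, a clear and cogent showing, weight is at least 69): (f) 69 ≥ 69 — meets.
  The grievant carries Stage III.1; the employer now bears the burden.
Stage III.2 (employer, any credible evidence, weight is at least 20): (g) net 28−9=19 < 20 — fails; (h) net 37−11=26 ≥ 20 — meets.
  The employer does not carry Stage III.2.
The grievant prevails on this issue.
Per-issue: Issue I → grievant; Issue II → employer; Issue III → grievant. The grievant must prevail on every issue; overall, the employer prevails.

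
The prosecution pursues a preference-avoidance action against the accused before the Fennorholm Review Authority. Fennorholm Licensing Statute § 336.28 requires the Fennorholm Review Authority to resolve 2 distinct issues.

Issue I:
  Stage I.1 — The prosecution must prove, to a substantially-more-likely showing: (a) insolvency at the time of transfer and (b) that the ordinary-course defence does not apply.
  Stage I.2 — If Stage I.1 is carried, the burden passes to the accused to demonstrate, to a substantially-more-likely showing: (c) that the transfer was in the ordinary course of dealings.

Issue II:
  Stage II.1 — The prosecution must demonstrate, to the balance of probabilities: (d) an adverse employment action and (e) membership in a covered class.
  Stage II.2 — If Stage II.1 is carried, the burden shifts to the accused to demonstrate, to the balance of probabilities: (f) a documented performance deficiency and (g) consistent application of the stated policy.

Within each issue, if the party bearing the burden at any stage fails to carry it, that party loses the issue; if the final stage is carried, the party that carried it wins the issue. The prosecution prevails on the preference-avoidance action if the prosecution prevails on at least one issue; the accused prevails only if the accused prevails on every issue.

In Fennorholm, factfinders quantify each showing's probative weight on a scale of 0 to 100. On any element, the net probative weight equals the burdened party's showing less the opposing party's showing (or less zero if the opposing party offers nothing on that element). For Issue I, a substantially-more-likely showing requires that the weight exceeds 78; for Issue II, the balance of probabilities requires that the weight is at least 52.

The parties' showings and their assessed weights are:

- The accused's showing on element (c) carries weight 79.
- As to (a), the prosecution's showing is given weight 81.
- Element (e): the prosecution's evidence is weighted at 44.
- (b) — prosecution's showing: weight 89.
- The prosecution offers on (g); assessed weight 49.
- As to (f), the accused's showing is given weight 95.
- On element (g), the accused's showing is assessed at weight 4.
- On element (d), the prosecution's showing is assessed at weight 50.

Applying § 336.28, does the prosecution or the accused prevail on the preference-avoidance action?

accused

— Issue I —
Stage I.1 — burden on prosecution; standard: a substantially-more-likely showing (weight exceeds 78).
    (a): 81 > 78 [met]
    (b): 89 > 78 [met]
  Stage I.1 carried; the burden shifts to the accused.
Stage I.2 — burden on accused; standard: a substantially-more-likely showing (weight exceeds 78).
    (c): 79 > 78 [met]
  The accused carries the last stage.
All stages carried — the accused prevails on this issue.
— Issue II —
Stage II.1 — burden on prosecution; standard: the balance of probabilities (weight is at least 52).
    (d): 50 < 52 [not met]
    (e): 44 < 52 [not met]
  Stage II.1 not carried; the prosecution fails its burden.
The analysis ends at Stage II.1; the accused prevails on this issue.
Per-issue: Issue I → accused; Issue II → accused. The prosecution must prevail on at least one issue; overall, the accused prevails.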